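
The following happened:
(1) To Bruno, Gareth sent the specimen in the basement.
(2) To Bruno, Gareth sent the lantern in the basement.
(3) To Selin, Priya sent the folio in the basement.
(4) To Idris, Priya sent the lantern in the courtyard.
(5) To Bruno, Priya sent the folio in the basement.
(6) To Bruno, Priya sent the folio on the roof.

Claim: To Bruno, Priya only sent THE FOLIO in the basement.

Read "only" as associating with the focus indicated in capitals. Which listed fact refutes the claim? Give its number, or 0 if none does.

0

Focus (in capitals) is "the folio" — the thing. "Only" excludes alternative things while holding fixed agent = Priya, recipient = Bruno, setting = in the basement.
No fact matches agent = Priya, recipient = Bruno, setting = in the basement with a different thing — every other fact differs on at least one backgrounded slot. So no fact refutes it.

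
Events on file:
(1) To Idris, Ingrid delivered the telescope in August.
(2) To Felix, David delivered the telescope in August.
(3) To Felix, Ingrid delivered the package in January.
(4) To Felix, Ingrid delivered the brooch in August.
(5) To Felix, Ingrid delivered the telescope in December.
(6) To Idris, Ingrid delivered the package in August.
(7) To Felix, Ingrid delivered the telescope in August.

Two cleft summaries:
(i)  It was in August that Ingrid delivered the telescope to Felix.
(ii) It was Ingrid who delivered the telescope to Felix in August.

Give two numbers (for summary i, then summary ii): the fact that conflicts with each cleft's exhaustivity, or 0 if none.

Summary (i) focuses "in August" (the setting); background same agent, thing, recipient (Ingrid / the telescope / Felix). Fact (5) matches that background with setting = in December — refutes (i).
Summary (ii) focuses "Ingrid" (the agent); background same thing, recipient, setting (the telescope / Felix / in August). Fact (2) matches that background with agent = David — refutes (ii).

5, 2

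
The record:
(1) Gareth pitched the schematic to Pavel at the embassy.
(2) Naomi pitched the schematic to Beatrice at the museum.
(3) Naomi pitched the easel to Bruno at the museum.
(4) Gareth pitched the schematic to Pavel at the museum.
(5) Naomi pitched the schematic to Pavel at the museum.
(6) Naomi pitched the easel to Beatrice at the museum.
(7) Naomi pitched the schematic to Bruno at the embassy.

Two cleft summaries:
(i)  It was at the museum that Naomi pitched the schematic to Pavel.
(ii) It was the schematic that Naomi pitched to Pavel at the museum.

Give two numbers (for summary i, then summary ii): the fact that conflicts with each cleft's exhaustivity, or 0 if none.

(i): focus "at the museum". No fact shares same agent, thing, recipient (Naomi / the schematic / Pavel) with a different setting. 0.
(ii): focus "the schematic". No fact shares same agent, recipient, setting (Naomi / Pavel / at the museum) with a different thing. 0.

0, 0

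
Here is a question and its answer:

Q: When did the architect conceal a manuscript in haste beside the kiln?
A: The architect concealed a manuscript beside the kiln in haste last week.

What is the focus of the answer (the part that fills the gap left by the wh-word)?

The wh-word "when" asks about the time.
In the answer, "the architect", "a manuscript", "in haste" and "beside the kiln" are given — repeated from the question.
The constituent filling the time gap is "last week"; that is the focus and would carry nuclear stress.

last week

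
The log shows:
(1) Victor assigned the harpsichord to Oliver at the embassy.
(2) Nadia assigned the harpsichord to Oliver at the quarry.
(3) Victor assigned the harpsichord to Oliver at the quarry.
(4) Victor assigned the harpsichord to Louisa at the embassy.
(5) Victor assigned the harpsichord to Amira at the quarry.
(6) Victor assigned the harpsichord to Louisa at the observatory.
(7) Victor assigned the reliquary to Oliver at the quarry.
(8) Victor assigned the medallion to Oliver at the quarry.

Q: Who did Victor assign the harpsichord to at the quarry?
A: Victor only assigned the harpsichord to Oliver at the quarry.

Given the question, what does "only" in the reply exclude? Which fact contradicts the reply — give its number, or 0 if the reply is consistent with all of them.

5

The question "Who did ... to ...?" targets the recipient, so in the reply the focus falls on "Oliver".
"Only" then excludes alternative recipients while the background — agent = Victor, thing = the harpsichord, setting = at the quarry — is held fixed.
Fact (5) keeps agent = Victor, thing = the harpsichord, setting = at the quarry but has recipient = Amira; that refutes the reply.
(Fact (7) would refute a reading with focus on the thing — but that is not what the question asks.)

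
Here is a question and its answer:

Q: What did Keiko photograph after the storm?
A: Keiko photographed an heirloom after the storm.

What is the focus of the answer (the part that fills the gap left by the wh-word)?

an heirloom

The wh-word "what" asks about the direct object.
In the answer, "Keiko" and "after the storm" are given — repeated from the question.
The constituent filling the direct object gap is "an heirloom"; that is the focus and would carry nuclear stress.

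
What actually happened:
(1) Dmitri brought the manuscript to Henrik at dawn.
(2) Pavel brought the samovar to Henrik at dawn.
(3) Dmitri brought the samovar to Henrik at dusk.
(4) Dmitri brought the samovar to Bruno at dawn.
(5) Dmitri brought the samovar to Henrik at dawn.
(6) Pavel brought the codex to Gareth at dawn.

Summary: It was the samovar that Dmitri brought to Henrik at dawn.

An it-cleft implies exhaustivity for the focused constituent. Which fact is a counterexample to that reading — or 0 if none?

Focus of the cleft: "the samovar" (the thing). Presupposed background: Dmitri as agent and Henrik as recipient and at dawn as setting.
The exhaustive reading says no other thing fits that background.
But fact (1) also has Dmitri as agent and Henrik as recipient and at dawn as setting, with thing = the manuscript — so the exhaustive reading fails.

1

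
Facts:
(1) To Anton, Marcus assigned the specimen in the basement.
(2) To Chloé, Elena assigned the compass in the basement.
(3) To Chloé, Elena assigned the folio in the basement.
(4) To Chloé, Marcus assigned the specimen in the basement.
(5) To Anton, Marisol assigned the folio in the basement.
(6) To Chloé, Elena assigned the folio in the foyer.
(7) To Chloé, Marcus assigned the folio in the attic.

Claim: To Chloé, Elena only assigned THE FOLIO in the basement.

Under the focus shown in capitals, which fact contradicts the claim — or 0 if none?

2

Focus (in capitals) is "the folio" — the thing. "Only" excludes alternative things while holding fixed Elena as agent and Chloé as recipient and in the basement as setting.
Fact (2) shares the background but differs in thing (the compass) — a counterexample.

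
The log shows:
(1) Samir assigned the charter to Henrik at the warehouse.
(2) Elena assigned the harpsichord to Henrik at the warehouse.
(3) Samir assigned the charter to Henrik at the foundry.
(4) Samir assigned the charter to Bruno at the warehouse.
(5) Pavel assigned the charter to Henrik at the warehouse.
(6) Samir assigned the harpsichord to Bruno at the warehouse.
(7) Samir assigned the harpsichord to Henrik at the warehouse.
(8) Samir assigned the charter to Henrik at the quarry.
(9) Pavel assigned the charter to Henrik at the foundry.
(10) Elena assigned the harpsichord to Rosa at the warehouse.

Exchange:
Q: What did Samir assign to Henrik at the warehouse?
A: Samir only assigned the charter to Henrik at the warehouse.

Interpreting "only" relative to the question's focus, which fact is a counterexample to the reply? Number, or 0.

The question "What did ...?" targets the thing, so in the reply the focus falls on "the charter".
So "only" ranges over things; the rest (agent = Samir, recipient = Henrik, setting = at the warehouse) is presupposed.
Fact (7) shares the background with a different thing (the harpsichord) — counterexample.
(Fact (4) would refute a reading with focus on the recipient — but that is not what the question asks.)

7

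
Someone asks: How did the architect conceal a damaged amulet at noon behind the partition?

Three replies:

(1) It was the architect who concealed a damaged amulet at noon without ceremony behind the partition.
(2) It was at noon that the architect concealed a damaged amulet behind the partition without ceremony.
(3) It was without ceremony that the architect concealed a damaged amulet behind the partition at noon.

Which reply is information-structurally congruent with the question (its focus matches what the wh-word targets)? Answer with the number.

3

The question word "how" targets the manner.
Option (1) clefts "the architect" — the subject (agent), not what was asked.
Option (2) clefts "at noon" — the time, not what was asked.
Option (3) clefts "without ceremony" — that matches what the question asks about.
So the congruent reply is (3).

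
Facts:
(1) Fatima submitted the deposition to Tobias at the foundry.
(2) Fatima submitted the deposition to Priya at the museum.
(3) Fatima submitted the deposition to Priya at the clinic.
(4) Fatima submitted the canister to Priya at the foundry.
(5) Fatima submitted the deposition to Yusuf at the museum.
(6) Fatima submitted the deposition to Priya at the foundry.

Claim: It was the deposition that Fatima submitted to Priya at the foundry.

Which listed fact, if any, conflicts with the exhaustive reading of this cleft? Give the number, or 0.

4

Focus of the cleft: "the deposition" (the thing). Presupposed background: same agent, recipient, setting (Fatima / Priya / at the foundry).
The exhaustive reading says no other thing fits that background.
Fact (4) shares the background but with thing = the canister; exhaustivity is violated.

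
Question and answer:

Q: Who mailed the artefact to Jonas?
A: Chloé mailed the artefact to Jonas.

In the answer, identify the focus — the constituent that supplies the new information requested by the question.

The wh-word "who" asks about the subject (agent).
In the answer, "the artefact" and "to Jonas" are given — repeated from the question.
The constituent filling the subject (agent) gap is "Chloé"; that is the focus and would carry nuclear stress.

Chloé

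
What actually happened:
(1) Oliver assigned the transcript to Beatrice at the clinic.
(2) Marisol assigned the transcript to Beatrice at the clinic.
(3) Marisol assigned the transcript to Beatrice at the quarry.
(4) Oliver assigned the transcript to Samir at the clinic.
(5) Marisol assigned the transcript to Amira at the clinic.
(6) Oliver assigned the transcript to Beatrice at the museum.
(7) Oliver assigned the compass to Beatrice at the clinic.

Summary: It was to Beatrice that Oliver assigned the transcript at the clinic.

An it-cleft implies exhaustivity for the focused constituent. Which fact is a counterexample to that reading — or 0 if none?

4

Focus of the cleft: "Beatrice" (the recipient). Presupposed background: agent = Oliver, thing = the transcript, setting = at the clinic.
The exhaustive reading says no other recipient fits that background.
But fact (4) also has agent = Oliver, thing = the transcript, setting = at the clinic, with recipient = Samir — so the exhaustive reading fails.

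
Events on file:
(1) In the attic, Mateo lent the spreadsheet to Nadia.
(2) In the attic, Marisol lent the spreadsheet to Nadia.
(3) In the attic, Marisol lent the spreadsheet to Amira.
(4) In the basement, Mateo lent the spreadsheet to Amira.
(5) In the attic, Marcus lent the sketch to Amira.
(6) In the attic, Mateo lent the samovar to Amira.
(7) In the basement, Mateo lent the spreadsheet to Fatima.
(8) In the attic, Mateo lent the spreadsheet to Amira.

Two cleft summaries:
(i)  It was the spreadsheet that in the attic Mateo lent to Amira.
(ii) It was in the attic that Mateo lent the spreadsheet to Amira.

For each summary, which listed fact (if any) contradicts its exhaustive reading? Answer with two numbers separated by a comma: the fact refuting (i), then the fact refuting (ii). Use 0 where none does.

Summary (i) focuses "the spreadsheet" (the thing); background Mateo as agent and Amira as recipient and in the attic as setting. Fact (6) matches that background with thing = the samovar — refutes (i).
Summary (ii) focuses "in the attic" (the setting); background Mateo as agent and the spreadsheet as thing and Amira as recipient. Fact (4) matches that background with setting = in the basement — refutes (ii).

6, 4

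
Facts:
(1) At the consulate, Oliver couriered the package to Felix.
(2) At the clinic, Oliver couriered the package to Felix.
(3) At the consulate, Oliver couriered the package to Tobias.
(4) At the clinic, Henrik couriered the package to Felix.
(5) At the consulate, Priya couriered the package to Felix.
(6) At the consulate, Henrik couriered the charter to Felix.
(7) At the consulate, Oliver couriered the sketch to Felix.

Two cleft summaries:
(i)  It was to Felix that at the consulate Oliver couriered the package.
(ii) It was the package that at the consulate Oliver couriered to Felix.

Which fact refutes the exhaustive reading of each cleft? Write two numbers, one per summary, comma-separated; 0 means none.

3, 7

(i): focus "Felix". Looking for agent = Oliver, thing = the package, setting = at the consulate with some other recipient — fact (3) has Tobias there. Refuted.
(ii): focus "the package". Looking for agent = Oliver, recipient = Felix, setting = at the consulate with some other thing — fact (7) has the sketch there. Refuted.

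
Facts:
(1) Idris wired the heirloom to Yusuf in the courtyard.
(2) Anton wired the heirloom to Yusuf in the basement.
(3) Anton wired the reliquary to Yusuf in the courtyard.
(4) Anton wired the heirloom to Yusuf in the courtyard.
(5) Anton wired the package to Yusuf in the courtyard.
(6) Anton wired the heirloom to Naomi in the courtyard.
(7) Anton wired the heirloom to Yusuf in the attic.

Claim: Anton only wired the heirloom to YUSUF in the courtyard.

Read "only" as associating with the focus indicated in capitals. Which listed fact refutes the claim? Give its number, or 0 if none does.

6

The capitals mark "Yusuf" as focus. So "only" rules out other recipients, with the rest (agent = Anton, thing = the heirloom, setting = in the courtyard) as background.
Fact (6) matches on agent = Anton, thing = the heirloom, setting = in the courtyard, but has recipient = Naomi instead. That refutes the claim.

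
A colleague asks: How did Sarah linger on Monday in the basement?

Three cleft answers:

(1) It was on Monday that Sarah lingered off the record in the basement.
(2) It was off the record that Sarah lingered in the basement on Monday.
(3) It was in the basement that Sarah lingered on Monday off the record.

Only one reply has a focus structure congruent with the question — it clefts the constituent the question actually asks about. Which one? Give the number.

2

The question word "how" targets the manner.
Option (1) clefts "on Monday" — the time, not what was asked.
Option (2) clefts "off the record" — that matches what the question asks about.
Option (3) clefts "in the basement" — the location, not what was asked.
So the congruent reply is (2).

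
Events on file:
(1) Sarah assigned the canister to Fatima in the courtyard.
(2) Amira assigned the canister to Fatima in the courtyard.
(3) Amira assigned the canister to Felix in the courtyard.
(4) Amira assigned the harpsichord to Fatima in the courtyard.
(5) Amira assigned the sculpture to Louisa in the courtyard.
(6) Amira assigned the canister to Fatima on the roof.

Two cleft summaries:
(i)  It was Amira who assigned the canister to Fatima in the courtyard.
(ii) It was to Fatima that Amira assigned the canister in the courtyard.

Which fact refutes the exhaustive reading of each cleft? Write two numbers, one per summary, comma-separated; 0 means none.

Summary (i) focuses "Amira" (the agent); background thing = the canister, recipient = Fatima, setting = in the courtyard. Fact (1) matches that background with agent = Sarah — refutes (i).
Summary (ii) focuses "Fatima" (the recipient); background agent = Amira, thing = the canister, setting = in the courtyard. Fact (3) matches that background with recipient = Felix — refutes (ii).

1, 3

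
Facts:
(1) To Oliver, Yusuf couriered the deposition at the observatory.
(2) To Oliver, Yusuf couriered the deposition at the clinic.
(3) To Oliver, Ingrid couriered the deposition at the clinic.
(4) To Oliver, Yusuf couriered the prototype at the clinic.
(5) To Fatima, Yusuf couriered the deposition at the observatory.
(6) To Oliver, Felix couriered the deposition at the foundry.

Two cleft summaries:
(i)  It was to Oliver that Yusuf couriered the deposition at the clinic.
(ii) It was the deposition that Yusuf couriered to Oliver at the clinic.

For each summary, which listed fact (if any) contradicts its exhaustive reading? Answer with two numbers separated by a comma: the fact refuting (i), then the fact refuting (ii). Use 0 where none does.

(i): focus "Oliver". No fact shares Yusuf as agent and the deposition as thing and at the clinic as setting with a different recipient. 0.
(ii): focus "the deposition". Looking for Yusuf as agent and Oliver as recipient and at the clinic as setting with some other thing — fact (4) has the prototype there. Refuted.

0, 4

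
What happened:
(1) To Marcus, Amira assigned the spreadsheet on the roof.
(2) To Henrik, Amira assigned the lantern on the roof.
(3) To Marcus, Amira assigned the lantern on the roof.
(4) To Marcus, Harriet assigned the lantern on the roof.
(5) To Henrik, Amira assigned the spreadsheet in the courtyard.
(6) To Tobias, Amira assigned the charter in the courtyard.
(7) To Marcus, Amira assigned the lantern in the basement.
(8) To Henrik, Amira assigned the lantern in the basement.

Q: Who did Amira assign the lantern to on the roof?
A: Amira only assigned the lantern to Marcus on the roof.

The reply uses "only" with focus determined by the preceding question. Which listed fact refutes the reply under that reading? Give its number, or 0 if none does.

2

Answering "Who did ... to ...?" puts focus on the recipient — here, "Marcus".
So "only" ranges over recipients; the rest (same agent, thing, setting (Amira / the lantern / on the roof)) is presupposed.
Fact (2) keeps same agent, thing, setting (Amira / the lantern / on the roof) but has recipient = Henrik; that refutes the reply.
(Fact (1) would refute a reading with focus on the thing — but that is not what the question asks.)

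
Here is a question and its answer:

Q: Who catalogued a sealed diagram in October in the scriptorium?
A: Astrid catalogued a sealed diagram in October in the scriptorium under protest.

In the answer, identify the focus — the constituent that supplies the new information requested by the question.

Astrid

The wh-word "who" asks about the subject (agent).
In the answer, "a sealed diagram", "in October" and "in the scriptorium" are given — repeated from the question.
"under protest" is also new, but it specifies the manner, which is not what the question asks about — so it is not the focus.
The constituent filling the subject (agent) gap is "Astrid"; that is the focus.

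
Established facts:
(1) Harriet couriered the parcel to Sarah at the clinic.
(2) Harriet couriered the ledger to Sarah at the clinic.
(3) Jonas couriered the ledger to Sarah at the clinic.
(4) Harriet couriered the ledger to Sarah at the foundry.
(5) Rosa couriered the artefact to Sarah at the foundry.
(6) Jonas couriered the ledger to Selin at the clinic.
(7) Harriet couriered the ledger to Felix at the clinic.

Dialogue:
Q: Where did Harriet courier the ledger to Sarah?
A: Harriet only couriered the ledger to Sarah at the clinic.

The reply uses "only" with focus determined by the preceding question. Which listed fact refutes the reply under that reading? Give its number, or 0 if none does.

4

The question "Where did ...?" targets the setting, so in the reply the focus falls on "at the clinic".
"Only" then excludes alternative settings while the background — agent = Harriet, thing = the ledger, recipient = Sarah — is held fixed.
Fact (4) keeps agent = Harriet, thing = the ledger, recipient = Sarah but has setting = at the foundry; that refutes the reply.
(Fact (7) would refute a reading with focus on the recipient — but that is not what the question asks.)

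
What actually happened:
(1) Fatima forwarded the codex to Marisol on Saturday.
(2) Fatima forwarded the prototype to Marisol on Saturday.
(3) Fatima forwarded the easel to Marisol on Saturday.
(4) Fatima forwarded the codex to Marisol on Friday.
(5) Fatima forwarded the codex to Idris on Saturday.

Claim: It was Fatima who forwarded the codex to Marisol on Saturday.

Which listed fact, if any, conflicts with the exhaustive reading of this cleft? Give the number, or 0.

Focus of the cleft: "Fatima" (the agent). Presupposed background: same thing, recipient, setting (the codex / Marisol / on Saturday).
The exhaustive reading says no other agent fits that background.
No listed fact matches the background with a different agent. Exhaustivity holds.

0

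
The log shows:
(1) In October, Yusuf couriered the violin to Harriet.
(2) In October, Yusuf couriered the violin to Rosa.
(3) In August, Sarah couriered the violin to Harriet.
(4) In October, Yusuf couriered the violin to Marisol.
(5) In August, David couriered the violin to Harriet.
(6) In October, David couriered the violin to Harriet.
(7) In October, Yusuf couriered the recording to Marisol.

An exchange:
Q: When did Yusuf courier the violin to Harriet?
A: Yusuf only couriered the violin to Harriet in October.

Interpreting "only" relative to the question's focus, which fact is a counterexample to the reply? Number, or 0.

Answering "When did ...?" puts focus on the setting — here, "in October".
So "only" ranges over settings; the rest (agent = Yusuf, thing = the violin, recipient = Harriet) is presupposed.
No listed fact shares that background with another setting. Nothing contradicts the reply.
(Fact (2) would refute a reading with focus on the recipient — but that is not what the question asks.)

0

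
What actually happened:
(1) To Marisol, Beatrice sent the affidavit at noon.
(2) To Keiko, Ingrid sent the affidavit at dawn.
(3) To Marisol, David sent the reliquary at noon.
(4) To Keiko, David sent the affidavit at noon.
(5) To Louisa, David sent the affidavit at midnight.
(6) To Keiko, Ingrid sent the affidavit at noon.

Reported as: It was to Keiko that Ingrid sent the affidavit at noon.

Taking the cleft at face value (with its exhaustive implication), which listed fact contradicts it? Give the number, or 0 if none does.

0

Focus of the cleft: "Keiko" (the recipient). Presupposed background: agent = Ingrid, thing = the affidavit, setting = at noon.
Exhaustivity: Keiko is the only recipient satisfying that background.
No listed fact matches the background with a different recipient. Exhaustivity holds.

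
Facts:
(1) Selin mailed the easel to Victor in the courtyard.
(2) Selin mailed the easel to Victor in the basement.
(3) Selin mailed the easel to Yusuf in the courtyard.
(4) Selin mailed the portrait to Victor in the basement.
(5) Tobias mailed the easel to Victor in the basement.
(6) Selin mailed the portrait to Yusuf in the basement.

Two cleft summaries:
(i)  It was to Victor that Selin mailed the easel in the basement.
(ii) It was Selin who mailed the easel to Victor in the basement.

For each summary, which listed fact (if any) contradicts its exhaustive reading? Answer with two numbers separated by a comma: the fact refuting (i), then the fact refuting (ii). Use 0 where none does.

Summary (i) focuses "Victor" (the recipient); background same agent, thing, setting (Selin / the easel / in the basement). No fact matches that background with a different recipient, so 0.
Summary (ii) focuses "Selin" (the agent); background same thing, recipient, setting (the easel / Victor / in the basement). Fact (5) matches that background with agent = Tobias — refutes (ii).

0, 5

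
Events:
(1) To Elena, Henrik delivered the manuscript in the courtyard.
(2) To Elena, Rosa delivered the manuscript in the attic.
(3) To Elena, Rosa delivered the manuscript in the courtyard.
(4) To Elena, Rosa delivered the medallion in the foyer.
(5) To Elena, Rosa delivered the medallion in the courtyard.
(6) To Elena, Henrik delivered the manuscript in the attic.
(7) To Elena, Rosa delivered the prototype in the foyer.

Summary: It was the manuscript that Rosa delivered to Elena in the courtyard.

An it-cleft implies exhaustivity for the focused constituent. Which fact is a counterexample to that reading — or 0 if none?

The cleft puts "the manuscript" in focus and presupposes the open proposition with same agent, recipient, setting (Rosa / Elena / in the courtyard).
Exhaustivity: the manuscript is the only thing satisfying that background.
But fact (5) also has same agent, recipient, setting (Rosa / Elena / in the courtyard), with thing = the medallion — so the exhaustive reading fails.

5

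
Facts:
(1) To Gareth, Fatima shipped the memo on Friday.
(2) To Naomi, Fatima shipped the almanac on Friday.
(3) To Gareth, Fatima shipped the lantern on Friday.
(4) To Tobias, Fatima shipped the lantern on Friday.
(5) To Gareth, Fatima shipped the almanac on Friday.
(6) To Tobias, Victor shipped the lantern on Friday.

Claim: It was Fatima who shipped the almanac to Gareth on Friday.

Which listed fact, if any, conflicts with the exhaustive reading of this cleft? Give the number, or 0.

0

The cleft puts "Fatima" in focus and presupposes the open proposition with thing = the almanac, recipient = Gareth, setting = on Friday.
The exhaustive reading says no other agent fits that background.
No listed fact matches the background with a different agent. Exhaustivity holds.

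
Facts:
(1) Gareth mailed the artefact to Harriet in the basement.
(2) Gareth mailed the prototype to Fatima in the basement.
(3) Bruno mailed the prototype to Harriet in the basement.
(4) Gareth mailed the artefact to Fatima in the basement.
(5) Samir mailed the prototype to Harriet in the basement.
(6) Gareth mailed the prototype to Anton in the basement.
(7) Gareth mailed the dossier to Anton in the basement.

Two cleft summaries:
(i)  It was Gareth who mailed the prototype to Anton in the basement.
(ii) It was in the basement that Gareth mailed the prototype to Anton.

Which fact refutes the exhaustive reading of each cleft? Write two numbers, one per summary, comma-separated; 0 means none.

(i): focus "Gareth". No fact shares thing = the prototype, recipient = Anton, setting = in the basement with a different agent. 0.
(ii): focus "in the basement". No fact shares agent = Gareth, thing = the prototype, recipient = Anton with a different setting. 0.

0, 0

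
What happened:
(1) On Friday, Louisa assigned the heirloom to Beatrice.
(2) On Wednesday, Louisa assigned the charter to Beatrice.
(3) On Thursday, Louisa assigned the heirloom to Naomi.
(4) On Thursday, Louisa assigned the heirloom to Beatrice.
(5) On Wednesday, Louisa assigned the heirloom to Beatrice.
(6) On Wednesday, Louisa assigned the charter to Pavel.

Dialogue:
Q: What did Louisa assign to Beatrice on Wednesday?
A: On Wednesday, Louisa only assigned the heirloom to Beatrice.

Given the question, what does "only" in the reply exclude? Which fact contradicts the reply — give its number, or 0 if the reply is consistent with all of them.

The question "What did ...?" targets the thing, so in the reply the focus falls on "the heirloom".
So "only" ranges over things; the rest (agent = Louisa, recipient = Beatrice, setting = on Wednesday) is presupposed.
Fact (2) shares the background with a different thing (the charter) — counterexample.
(Fact (1) would refute a reading with focus on the setting — but that is not what the question asks.)

2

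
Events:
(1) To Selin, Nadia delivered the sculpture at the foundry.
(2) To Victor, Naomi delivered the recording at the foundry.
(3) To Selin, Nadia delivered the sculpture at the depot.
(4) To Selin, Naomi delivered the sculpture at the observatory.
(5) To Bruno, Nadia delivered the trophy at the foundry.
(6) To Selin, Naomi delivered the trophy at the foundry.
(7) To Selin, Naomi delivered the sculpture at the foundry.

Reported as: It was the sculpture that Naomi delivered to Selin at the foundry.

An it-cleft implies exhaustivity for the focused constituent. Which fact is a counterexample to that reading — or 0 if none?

6

The cleft puts "the sculpture" in focus and presupposes the open proposition with same agent, recipient, setting (Naomi / Selin / at the foundry).
The exhaustive reading says no other thing fits that background.
Fact (6) shares the background but with thing = the trophy; exhaustivity is violated.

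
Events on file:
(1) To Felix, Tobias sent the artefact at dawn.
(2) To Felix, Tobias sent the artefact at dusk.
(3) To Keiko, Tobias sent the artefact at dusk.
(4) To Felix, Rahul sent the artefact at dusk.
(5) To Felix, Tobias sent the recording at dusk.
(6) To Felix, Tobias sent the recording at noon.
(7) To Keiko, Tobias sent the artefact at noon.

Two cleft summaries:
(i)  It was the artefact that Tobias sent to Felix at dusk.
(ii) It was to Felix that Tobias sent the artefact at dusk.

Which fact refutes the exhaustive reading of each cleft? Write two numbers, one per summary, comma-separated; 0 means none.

5, 3

Summary (i) focuses "the artefact" (the thing); background same agent, recipient, setting (Tobias / Felix / at dusk). Fact (5) matches that background with thing = the recording — refutes (i).
Summary (ii) focuses "Felix" (the recipient); background same agent, thing, setting (Tobias / the artefact / at dusk). Fact (3) matches that background with recipient = Keiko — refutes (ii).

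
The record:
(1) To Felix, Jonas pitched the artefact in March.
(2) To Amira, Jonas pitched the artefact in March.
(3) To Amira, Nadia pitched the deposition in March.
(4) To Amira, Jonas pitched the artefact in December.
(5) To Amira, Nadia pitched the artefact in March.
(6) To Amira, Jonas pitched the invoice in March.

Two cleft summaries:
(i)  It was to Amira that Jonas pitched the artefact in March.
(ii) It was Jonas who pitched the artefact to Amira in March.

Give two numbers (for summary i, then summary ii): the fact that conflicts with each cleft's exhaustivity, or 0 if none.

1, 5

Summary (i) focuses "Amira" (the recipient); background agent = Jonas, thing = the artefact, setting = in March. Fact (1) matches that background with recipient = Felix — refutes (i).
Summary (ii) focuses "Jonas" (the agent); background thing = the artefact, recipient = Amira, setting = in March. Fact (5) matches that background with agent = Nadia — refutes (ii).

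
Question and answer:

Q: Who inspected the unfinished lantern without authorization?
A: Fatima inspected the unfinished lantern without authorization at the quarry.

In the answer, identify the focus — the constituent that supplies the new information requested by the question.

The wh-word "who" asks about the subject (agent).
In the answer, "the unfinished lantern" and "without authorization" are given — repeated from the question.
"at the quarry" is also new, but it specifies the location, which is not what the question asks about — so it is not the focus.
The constituent filling the subject (agent) gap is "Fatima"; that is the focus.

Fatima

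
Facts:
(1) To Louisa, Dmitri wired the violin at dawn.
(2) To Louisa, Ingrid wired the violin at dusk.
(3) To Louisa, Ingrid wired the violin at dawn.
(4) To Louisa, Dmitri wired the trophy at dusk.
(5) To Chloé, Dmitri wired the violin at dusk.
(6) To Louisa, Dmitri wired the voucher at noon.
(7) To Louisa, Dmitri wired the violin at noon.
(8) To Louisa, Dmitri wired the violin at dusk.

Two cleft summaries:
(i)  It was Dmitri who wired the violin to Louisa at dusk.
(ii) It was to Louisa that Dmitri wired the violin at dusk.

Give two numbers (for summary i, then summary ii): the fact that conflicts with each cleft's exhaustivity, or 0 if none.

2, 5

(i): focus "Dmitri". Looking for the violin as thing and Louisa as recipient and at dusk as setting with some other agent — fact (2) has Ingrid there. Refuted.
(ii): focus "Louisa". Looking for Dmitri as agent and the violin as thing and at dusk as setting with some other recipient — fact (5) has Chloé there. Refuted.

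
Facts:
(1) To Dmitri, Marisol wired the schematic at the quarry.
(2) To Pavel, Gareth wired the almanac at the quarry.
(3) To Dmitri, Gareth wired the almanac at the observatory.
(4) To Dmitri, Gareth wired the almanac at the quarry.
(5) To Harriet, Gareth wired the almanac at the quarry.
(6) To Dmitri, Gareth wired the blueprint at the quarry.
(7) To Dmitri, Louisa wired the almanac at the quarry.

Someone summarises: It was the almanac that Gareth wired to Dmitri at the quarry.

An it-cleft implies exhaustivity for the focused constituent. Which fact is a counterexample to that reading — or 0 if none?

The cleft puts "the almanac" in focus and presupposes the open proposition with same agent, recipient, setting (Gareth / Dmitri / at the quarry).
Exhaustivity: the almanac is the only thing satisfying that background.
But fact (6) also has same agent, recipient, setting (Gareth / Dmitri / at the quarry), with thing = the blueprint — so the exhaustive reading fails.

6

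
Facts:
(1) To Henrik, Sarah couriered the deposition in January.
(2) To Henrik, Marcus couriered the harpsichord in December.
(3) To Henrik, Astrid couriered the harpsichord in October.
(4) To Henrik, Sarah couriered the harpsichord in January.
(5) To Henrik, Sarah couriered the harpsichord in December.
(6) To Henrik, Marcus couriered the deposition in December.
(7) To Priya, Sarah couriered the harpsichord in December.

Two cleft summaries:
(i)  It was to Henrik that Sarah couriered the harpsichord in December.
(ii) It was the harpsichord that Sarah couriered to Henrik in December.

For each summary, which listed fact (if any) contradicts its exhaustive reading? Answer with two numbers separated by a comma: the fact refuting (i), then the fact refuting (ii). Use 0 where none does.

Summary (i) focuses "Henrik" (the recipient); background Sarah as agent and the harpsichord as thing and in December as setting. Fact (7) matches that background with recipient = Priya — refutes (i).
Summary (ii) focuses "the harpsichord" (the thing); background Sarah as agent and Henrik as recipient and in December as setting. No fact matches that background with a different thing, so 0.

7, 0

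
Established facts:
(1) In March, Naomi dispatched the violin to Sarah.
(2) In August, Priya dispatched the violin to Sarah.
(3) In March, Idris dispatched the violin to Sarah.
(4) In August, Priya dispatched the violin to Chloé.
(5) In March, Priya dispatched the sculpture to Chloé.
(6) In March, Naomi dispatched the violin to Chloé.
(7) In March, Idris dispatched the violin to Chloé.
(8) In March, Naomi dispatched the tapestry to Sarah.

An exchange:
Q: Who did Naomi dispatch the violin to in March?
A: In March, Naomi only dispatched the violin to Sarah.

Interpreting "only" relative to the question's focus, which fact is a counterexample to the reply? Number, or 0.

The question "Who did ... to ...?" targets the recipient, so in the reply the focus falls on "Sarah".
"Only" then excludes alternative recipients while the background — Naomi as agent and the violin as thing and in March as setting — is held fixed.
Fact (6) shares the background with a different recipient (Chloé) — counterexample.
(Fact (8) would refute a reading with focus on the thing — but that is not what the question asks.)

6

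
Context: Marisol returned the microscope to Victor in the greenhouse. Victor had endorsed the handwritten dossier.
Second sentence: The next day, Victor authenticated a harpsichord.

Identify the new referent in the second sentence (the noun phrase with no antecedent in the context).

"Victor" in the second sentence is given — already mentioned in the context.
"a harpsichord" has no antecedent in the context; it is discourse-new (the indefinite article also signals a new referent).

a harpsichord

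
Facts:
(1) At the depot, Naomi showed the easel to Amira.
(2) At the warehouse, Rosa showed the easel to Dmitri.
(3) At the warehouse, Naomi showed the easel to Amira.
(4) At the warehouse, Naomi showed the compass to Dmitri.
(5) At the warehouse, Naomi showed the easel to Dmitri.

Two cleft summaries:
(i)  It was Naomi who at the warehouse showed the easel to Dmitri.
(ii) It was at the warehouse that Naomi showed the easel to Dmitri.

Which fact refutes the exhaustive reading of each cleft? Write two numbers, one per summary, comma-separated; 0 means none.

(i): focus "Naomi". Looking for the easel as thing and Dmitri as recipient and at the warehouse as setting with some other agent — fact (2) has Rosa there. Refuted.
(ii): focus "at the warehouse". No fact shares Naomi as agent and the easel as thing and Dmitri as recipient with a different setting. 0.

2, 0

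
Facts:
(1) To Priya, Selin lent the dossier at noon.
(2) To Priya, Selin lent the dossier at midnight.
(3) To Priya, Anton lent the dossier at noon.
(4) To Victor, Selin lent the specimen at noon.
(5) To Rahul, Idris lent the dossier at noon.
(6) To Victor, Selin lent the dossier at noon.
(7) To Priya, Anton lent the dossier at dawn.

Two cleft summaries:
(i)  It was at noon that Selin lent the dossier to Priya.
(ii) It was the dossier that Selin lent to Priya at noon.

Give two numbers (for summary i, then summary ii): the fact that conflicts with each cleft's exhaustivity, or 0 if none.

(i): focus "at noon". Looking for Selin as agent and the dossier as thing and Priya as recipient with some other setting — fact (2) has at midnight there. Refuted.
(ii): focus "the dossier". No fact shares Selin as agent and Priya as recipient and at noon as setting with a different thing. 0.

2, 0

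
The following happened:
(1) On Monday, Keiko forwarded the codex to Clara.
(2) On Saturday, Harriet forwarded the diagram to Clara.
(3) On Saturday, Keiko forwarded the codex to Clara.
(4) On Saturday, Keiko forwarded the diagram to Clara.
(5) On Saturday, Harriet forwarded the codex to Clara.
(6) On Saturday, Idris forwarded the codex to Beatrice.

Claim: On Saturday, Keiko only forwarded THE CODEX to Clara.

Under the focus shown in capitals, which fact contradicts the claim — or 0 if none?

4

The capitals mark "the codex" as focus. So "only" rules out other things, with the rest (same agent, recipient, setting (Keiko / Clara / on Saturday)) as background.
Fact (4) shares the background but differs in thing (the diagram) — a counterexample.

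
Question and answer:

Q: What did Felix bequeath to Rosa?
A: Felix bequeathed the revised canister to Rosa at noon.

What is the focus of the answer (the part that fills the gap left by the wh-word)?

the revised canister

The wh-word "what" asks about the direct object.
In the answer, "Felix" and "to Rosa" are given — repeated from the question.
"at noon" is also new, but it specifies the time, which is not what the question asks about — so it is not the focus.
The constituent filling the direct object gap is "the revised canister"; that is the focus.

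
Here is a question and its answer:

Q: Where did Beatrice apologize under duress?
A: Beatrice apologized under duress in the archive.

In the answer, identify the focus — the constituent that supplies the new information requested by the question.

in the archive

The wh-word "where" asks about the location.
In the answer, "Beatrice" and "under duress" are given — repeated from the question.
The constituent filling the location gap is "in the archive"; that is the focus and would carry nuclear stress.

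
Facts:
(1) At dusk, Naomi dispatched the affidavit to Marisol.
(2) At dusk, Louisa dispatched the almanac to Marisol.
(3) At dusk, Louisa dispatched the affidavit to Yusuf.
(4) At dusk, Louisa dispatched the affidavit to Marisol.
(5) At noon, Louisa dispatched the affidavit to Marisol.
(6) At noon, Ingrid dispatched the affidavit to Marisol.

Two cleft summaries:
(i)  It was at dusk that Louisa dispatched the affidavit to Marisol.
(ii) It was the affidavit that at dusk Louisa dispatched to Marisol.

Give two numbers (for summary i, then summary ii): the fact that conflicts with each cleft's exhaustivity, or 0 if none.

Summary (i) focuses "at dusk" (the setting); background Louisa as agent and the affidavit as thing and Marisol as recipient. Fact (5) matches that background with setting = at noon — refutes (i).
Summary (ii) focuses "the affidavit" (the thing); background Louisa as agent and Marisol as recipient and at dusk as setting. Fact (2) matches that background with thing = the almanac — refutes (ii).

5, 2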